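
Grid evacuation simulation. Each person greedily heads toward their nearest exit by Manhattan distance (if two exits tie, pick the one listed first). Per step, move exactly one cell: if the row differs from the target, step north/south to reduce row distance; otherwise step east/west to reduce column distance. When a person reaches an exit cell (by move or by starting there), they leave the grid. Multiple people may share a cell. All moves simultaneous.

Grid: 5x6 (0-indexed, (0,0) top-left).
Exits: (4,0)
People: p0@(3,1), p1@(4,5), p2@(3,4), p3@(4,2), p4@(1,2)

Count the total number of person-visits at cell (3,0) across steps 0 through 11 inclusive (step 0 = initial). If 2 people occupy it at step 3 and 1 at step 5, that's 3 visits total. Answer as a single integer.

Answer: 0

Derivation:
Step 0: p0@(3,1) p1@(4,5) p2@(3,4) p3@(4,2) p4@(1,2) -> at (3,0): 0 [-], cum=0
Step 1: p0@(4,1) p1@(4,4) p2@(4,4) p3@(4,1) p4@(2,2) -> at (3,0): 0 [-], cum=0
Step 2: p0@ESC p1@(4,3) p2@(4,3) p3@ESC p4@(3,2) -> at (3,0): 0 [-], cum=0
Step 3: p0@ESC p1@(4,2) p2@(4,2) p3@ESC p4@(4,2) -> at (3,0): 0 [-], cum=0
Step 4: p0@ESC p1@(4,1) p2@(4,1) p3@ESC p4@(4,1) -> at (3,0): 0 [-], cum=0
Step 5: p0@ESC p1@ESC p2@ESC p3@ESC p4@ESC -> at (3,0): 0 [-], cum=0
Total visits = 0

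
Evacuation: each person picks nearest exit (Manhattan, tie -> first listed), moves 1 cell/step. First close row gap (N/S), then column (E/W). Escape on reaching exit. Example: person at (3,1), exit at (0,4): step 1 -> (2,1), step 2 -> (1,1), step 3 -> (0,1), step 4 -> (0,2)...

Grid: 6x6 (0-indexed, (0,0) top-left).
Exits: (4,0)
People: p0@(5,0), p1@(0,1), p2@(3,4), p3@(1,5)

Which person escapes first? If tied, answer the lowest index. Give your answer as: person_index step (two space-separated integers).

Step 1: p0:(5,0)->(4,0)->EXIT | p1:(0,1)->(1,1) | p2:(3,4)->(4,4) | p3:(1,5)->(2,5)
Step 2: p0:escaped | p1:(1,1)->(2,1) | p2:(4,4)->(4,3) | p3:(2,5)->(3,5)
Step 3: p0:escaped | p1:(2,1)->(3,1) | p2:(4,3)->(4,2) | p3:(3,5)->(4,5)
Step 4: p0:escaped | p1:(3,1)->(4,1) | p2:(4,2)->(4,1) | p3:(4,5)->(4,4)
Step 5: p0:escaped | p1:(4,1)->(4,0)->EXIT | p2:(4,1)->(4,0)->EXIT | p3:(4,4)->(4,3)
Step 6: p0:escaped | p1:escaped | p2:escaped | p3:(4,3)->(4,2)
Step 7: p0:escaped | p1:escaped | p2:escaped | p3:(4,2)->(4,1)
Step 8: p0:escaped | p1:escaped | p2:escaped | p3:(4,1)->(4,0)->EXIT
Exit steps: [1, 5, 5, 8]
First to escape: p0 at step 1

Answer: 0 1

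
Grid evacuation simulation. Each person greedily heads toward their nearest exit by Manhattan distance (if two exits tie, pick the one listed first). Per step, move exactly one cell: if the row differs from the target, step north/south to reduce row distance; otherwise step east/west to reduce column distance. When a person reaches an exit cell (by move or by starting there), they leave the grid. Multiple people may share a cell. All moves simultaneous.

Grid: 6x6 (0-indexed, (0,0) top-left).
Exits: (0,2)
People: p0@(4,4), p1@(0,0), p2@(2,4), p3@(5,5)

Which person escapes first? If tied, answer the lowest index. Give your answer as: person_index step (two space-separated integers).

Step 1: p0:(4,4)->(3,4) | p1:(0,0)->(0,1) | p2:(2,4)->(1,4) | p3:(5,5)->(4,5)
Step 2: p0:(3,4)->(2,4) | p1:(0,1)->(0,2)->EXIT | p2:(1,4)->(0,4) | p3:(4,5)->(3,5)
Step 3: p0:(2,4)->(1,4) | p1:escaped | p2:(0,4)->(0,3) | p3:(3,5)->(2,5)
Step 4: p0:(1,4)->(0,4) | p1:escaped | p2:(0,3)->(0,2)->EXIT | p3:(2,5)->(1,5)
Step 5: p0:(0,4)->(0,3) | p1:escaped | p2:escaped | p3:(1,5)->(0,5)
Step 6: p0:(0,3)->(0,2)->EXIT | p1:escaped | p2:escaped | p3:(0,5)->(0,4)
Step 7: p0:escaped | p1:escaped | p2:escaped | p3:(0,4)->(0,3)
Step 8: p0:escaped | p1:escaped | p2:escaped | p3:(0,3)->(0,2)->EXIT
Exit steps: [6, 2, 4, 8]
First to escape: p1 at step 2

Answer: 1 2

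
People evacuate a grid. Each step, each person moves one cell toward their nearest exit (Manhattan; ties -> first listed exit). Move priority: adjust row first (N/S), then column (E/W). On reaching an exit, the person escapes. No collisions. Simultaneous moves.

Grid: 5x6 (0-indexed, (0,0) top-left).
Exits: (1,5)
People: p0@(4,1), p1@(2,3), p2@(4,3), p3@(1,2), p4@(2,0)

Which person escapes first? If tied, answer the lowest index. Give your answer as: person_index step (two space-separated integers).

Step 1: p0:(4,1)->(3,1) | p1:(2,3)->(1,3) | p2:(4,3)->(3,3) | p3:(1,2)->(1,3) | p4:(2,0)->(1,0)
Step 2: p0:(3,1)->(2,1) | p1:(1,3)->(1,4) | p2:(3,3)->(2,3) | p3:(1,3)->(1,4) | p4:(1,0)->(1,1)
Step 3: p0:(2,1)->(1,1) | p1:(1,4)->(1,5)->EXIT | p2:(2,3)->(1,3) | p3:(1,4)->(1,5)->EXIT | p4:(1,1)->(1,2)
Step 4: p0:(1,1)->(1,2) | p1:escaped | p2:(1,3)->(1,4) | p3:escaped | p4:(1,2)->(1,3)
Step 5: p0:(1,2)->(1,3) | p1:escaped | p2:(1,4)->(1,5)->EXIT | p3:escaped | p4:(1,3)->(1,4)
Step 6: p0:(1,3)->(1,4) | p1:escaped | p2:escaped | p3:escaped | p4:(1,4)->(1,5)->EXIT
Step 7: p0:(1,4)->(1,5)->EXIT | p1:escaped | p2:escaped | p3:escaped | p4:escaped
Exit steps: [7, 3, 5, 3, 6]
First to escape: p1 at step 3

Answer: 1 3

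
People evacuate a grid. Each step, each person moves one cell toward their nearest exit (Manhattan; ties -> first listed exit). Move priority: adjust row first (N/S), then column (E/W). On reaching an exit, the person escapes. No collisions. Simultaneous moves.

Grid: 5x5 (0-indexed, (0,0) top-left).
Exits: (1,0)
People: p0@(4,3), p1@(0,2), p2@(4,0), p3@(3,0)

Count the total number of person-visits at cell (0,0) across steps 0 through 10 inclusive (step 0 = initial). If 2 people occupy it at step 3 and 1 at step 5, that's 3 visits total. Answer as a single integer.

Answer: 0

Derivation:
Step 0: p0@(4,3) p1@(0,2) p2@(4,0) p3@(3,0) -> at (0,0): 0 [-], cum=0
Step 1: p0@(3,3) p1@(1,2) p2@(3,0) p3@(2,0) -> at (0,0): 0 [-], cum=0
Step 2: p0@(2,3) p1@(1,1) p2@(2,0) p3@ESC -> at (0,0): 0 [-], cum=0
Step 3: p0@(1,3) p1@ESC p2@ESC p3@ESC -> at (0,0): 0 [-], cum=0
Step 4: p0@(1,2) p1@ESC p2@ESC p3@ESC -> at (0,0): 0 [-], cum=0
Step 5: p0@(1,1) p1@ESC p2@ESC p3@ESC -> at (0,0): 0 [-], cum=0
Step 6: p0@ESC p1@ESC p2@ESC p3@ESC -> at (0,0): 0 [-], cum=0
Total visits = 0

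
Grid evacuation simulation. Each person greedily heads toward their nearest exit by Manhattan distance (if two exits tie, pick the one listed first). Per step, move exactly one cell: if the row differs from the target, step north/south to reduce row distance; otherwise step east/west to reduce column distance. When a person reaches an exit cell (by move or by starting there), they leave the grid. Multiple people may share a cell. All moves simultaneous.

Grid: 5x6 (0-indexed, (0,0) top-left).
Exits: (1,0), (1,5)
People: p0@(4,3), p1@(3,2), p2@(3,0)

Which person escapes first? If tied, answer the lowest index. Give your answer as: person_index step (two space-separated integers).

Answer: 2 2

Derivation:
Step 1: p0:(4,3)->(3,3) | p1:(3,2)->(2,2) | p2:(3,0)->(2,0)
Step 2: p0:(3,3)->(2,3) | p1:(2,2)->(1,2) | p2:(2,0)->(1,0)->EXIT
Step 3: p0:(2,3)->(1,3) | p1:(1,2)->(1,1) | p2:escaped
Step 4: p0:(1,3)->(1,4) | p1:(1,1)->(1,0)->EXIT | p2:escaped
Step 5: p0:(1,4)->(1,5)->EXIT | p1:escaped | p2:escaped
Exit steps: [5, 4, 2]
First to escape: p2 at step 2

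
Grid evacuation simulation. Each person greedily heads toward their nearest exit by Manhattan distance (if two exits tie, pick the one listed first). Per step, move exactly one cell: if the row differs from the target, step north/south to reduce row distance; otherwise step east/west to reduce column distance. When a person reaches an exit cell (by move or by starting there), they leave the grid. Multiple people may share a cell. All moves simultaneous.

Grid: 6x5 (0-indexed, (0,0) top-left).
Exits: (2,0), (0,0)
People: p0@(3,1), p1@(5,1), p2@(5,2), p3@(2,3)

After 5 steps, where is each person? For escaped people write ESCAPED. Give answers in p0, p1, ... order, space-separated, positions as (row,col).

Step 1: p0:(3,1)->(2,1) | p1:(5,1)->(4,1) | p2:(5,2)->(4,2) | p3:(2,3)->(2,2)
Step 2: p0:(2,1)->(2,0)->EXIT | p1:(4,1)->(3,1) | p2:(4,2)->(3,2) | p3:(2,2)->(2,1)
Step 3: p0:escaped | p1:(3,1)->(2,1) | p2:(3,2)->(2,2) | p3:(2,1)->(2,0)->EXIT
Step 4: p0:escaped | p1:(2,1)->(2,0)->EXIT | p2:(2,2)->(2,1) | p3:escaped
Step 5: p0:escaped | p1:escaped | p2:(2,1)->(2,0)->EXIT | p3:escaped

ESCAPED ESCAPED ESCAPED ESCAPED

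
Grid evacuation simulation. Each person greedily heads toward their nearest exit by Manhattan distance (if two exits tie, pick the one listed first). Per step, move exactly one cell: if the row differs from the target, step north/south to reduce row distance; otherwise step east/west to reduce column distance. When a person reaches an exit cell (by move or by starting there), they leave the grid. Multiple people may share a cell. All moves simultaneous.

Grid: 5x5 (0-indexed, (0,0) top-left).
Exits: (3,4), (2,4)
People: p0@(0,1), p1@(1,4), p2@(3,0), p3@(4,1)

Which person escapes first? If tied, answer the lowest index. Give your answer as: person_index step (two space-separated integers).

Step 1: p0:(0,1)->(1,1) | p1:(1,4)->(2,4)->EXIT | p2:(3,0)->(3,1) | p3:(4,1)->(3,1)
Step 2: p0:(1,1)->(2,1) | p1:escaped | p2:(3,1)->(3,2) | p3:(3,1)->(3,2)
Step 3: p0:(2,1)->(2,2) | p1:escaped | p2:(3,2)->(3,3) | p3:(3,2)->(3,3)
Step 4: p0:(2,2)->(2,3) | p1:escaped | p2:(3,3)->(3,4)->EXIT | p3:(3,3)->(3,4)->EXIT
Step 5: p0:(2,3)->(2,4)->EXIT | p1:escaped | p2:escaped | p3:escaped
Exit steps: [5, 1, 4, 4]
First to escape: p1 at step 1

Answer: 1 1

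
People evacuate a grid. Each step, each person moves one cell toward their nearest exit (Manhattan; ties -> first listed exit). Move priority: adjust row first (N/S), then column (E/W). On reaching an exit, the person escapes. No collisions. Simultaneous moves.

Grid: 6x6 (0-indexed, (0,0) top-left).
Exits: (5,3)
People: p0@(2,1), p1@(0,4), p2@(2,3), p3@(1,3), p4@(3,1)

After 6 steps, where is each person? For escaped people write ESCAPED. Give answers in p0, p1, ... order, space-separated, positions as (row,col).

Step 1: p0:(2,1)->(3,1) | p1:(0,4)->(1,4) | p2:(2,3)->(3,3) | p3:(1,3)->(2,3) | p4:(3,1)->(4,1)
Step 2: p0:(3,1)->(4,1) | p1:(1,4)->(2,4) | p2:(3,3)->(4,3) | p3:(2,3)->(3,3) | p4:(4,1)->(5,1)
Step 3: p0:(4,1)->(5,1) | p1:(2,4)->(3,4) | p2:(4,3)->(5,3)->EXIT | p3:(3,3)->(4,3) | p4:(5,1)->(5,2)
Step 4: p0:(5,1)->(5,2) | p1:(3,4)->(4,4) | p2:escaped | p3:(4,3)->(5,3)->EXIT | p4:(5,2)->(5,3)->EXIT
Step 5: p0:(5,2)->(5,3)->EXIT | p1:(4,4)->(5,4) | p2:escaped | p3:escaped | p4:escaped
Step 6: p0:escaped | p1:(5,4)->(5,3)->EXIT | p2:escaped | p3:escaped | p4:escaped

ESCAPED ESCAPED ESCAPED ESCAPED ESCAPED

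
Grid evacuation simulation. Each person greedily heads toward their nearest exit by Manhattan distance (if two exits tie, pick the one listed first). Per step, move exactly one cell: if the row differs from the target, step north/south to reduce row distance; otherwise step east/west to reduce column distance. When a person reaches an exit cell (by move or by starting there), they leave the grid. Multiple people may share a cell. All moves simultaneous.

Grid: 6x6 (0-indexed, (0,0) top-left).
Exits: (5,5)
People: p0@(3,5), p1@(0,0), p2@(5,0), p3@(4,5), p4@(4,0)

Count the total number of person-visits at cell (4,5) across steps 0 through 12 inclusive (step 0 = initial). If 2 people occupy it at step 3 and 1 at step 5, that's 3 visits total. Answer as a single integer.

Step 0: p0@(3,5) p1@(0,0) p2@(5,0) p3@(4,5) p4@(4,0) -> at (4,5): 1 [p3], cum=1
Step 1: p0@(4,5) p1@(1,0) p2@(5,1) p3@ESC p4@(5,0) -> at (4,5): 1 [p0], cum=2
Step 2: p0@ESC p1@(2,0) p2@(5,2) p3@ESC p4@(5,1) -> at (4,5): 0 [-], cum=2
Step 3: p0@ESC p1@(3,0) p2@(5,3) p3@ESC p4@(5,2) -> at (4,5): 0 [-], cum=2
Step 4: p0@ESC p1@(4,0) p2@(5,4) p3@ESC p4@(5,3) -> at (4,5): 0 [-], cum=2
Step 5: p0@ESC p1@(5,0) p2@ESC p3@ESC p4@(5,4) -> at (4,5): 0 [-], cum=2
Step 6: p0@ESC p1@(5,1) p2@ESC p3@ESC p4@ESC -> at (4,5): 0 [-], cum=2
Step 7: p0@ESC p1@(5,2) p2@ESC p3@ESC p4@ESC -> at (4,5): 0 [-], cum=2
Step 8: p0@ESC p1@(5,3) p2@ESC p3@ESC p4@ESC -> at (4,5): 0 [-], cum=2
Step 9: p0@ESC p1@(5,4) p2@ESC p3@ESC p4@ESC -> at (4,5): 0 [-], cum=2
Step 10: p0@ESC p1@ESC p2@ESC p3@ESC p4@ESC -> at (4,5): 0 [-], cum=2
Total visits = 2

Answer: 2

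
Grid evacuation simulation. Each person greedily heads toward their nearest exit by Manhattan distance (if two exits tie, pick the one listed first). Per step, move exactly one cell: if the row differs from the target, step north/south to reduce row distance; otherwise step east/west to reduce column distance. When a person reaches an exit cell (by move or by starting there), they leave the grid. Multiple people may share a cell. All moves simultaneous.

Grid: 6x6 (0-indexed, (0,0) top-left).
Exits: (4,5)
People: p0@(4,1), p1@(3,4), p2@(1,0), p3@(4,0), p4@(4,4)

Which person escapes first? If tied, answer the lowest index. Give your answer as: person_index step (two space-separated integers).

Step 1: p0:(4,1)->(4,2) | p1:(3,4)->(4,4) | p2:(1,0)->(2,0) | p3:(4,0)->(4,1) | p4:(4,4)->(4,5)->EXIT
Step 2: p0:(4,2)->(4,3) | p1:(4,4)->(4,5)->EXIT | p2:(2,0)->(3,0) | p3:(4,1)->(4,2) | p4:escaped
Step 3: p0:(4,3)->(4,4) | p1:escaped | p2:(3,0)->(4,0) | p3:(4,2)->(4,3) | p4:escaped
Step 4: p0:(4,4)->(4,5)->EXIT | p1:escaped | p2:(4,0)->(4,1) | p3:(4,3)->(4,4) | p4:escaped
Step 5: p0:escaped | p1:escaped | p2:(4,1)->(4,2) | p3:(4,4)->(4,5)->EXIT | p4:escaped
Step 6: p0:escaped | p1:escaped | p2:(4,2)->(4,3) | p3:escaped | p4:escaped
Step 7: p0:escaped | p1:escaped | p2:(4,3)->(4,4) | p3:escaped | p4:escaped
Step 8: p0:escaped | p1:escaped | p2:(4,4)->(4,5)->EXIT | p3:escaped | p4:escaped
Exit steps: [4, 2, 8, 5, 1]
First to escape: p4 at step 1

Answer: 4 1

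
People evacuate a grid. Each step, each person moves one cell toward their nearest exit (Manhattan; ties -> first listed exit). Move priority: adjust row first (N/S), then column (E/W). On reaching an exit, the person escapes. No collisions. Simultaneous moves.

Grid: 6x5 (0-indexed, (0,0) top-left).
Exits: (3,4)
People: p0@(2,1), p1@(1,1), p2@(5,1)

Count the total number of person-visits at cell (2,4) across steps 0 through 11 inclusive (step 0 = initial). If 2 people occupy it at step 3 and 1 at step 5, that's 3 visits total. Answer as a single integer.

Step 0: p0@(2,1) p1@(1,1) p2@(5,1) -> at (2,4): 0 [-], cum=0
Step 1: p0@(3,1) p1@(2,1) p2@(4,1) -> at (2,4): 0 [-], cum=0
Step 2: p0@(3,2) p1@(3,1) p2@(3,1) -> at (2,4): 0 [-], cum=0
Step 3: p0@(3,3) p1@(3,2) p2@(3,2) -> at (2,4): 0 [-], cum=0
Step 4: p0@ESC p1@(3,3) p2@(3,3) -> at (2,4): 0 [-], cum=0
Step 5: p0@ESC p1@ESC p2@ESC -> at (2,4): 0 [-], cum=0
Total visits = 0

Answer: 0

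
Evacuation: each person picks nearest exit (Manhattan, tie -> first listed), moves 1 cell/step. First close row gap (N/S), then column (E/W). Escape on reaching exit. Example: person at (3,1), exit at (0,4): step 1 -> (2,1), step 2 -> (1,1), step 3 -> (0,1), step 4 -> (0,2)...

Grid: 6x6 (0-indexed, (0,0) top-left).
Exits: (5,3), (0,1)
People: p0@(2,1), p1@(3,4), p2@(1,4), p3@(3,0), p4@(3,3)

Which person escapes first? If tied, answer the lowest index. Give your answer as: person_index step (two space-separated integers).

Answer: 0 2

Derivation:
Step 1: p0:(2,1)->(1,1) | p1:(3,4)->(4,4) | p2:(1,4)->(0,4) | p3:(3,0)->(2,0) | p4:(3,3)->(4,3)
Step 2: p0:(1,1)->(0,1)->EXIT | p1:(4,4)->(5,4) | p2:(0,4)->(0,3) | p3:(2,0)->(1,0) | p4:(4,3)->(5,3)->EXIT
Step 3: p0:escaped | p1:(5,4)->(5,3)->EXIT | p2:(0,3)->(0,2) | p3:(1,0)->(0,0) | p4:escaped
Step 4: p0:escaped | p1:escaped | p2:(0,2)->(0,1)->EXIT | p3:(0,0)->(0,1)->EXIT | p4:escaped
Exit steps: [2, 3, 4, 4, 2]
First to escape: p0 at step 2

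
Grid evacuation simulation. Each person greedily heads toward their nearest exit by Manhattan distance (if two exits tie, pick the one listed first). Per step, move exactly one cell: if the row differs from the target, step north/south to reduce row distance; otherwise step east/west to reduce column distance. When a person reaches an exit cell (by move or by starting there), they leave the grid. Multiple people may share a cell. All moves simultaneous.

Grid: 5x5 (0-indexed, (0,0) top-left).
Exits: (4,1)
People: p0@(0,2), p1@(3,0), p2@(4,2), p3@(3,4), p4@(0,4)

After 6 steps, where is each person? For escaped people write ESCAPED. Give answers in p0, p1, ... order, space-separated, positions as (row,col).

Step 1: p0:(0,2)->(1,2) | p1:(3,0)->(4,0) | p2:(4,2)->(4,1)->EXIT | p3:(3,4)->(4,4) | p4:(0,4)->(1,4)
Step 2: p0:(1,2)->(2,2) | p1:(4,0)->(4,1)->EXIT | p2:escaped | p3:(4,4)->(4,3) | p4:(1,4)->(2,4)
Step 3: p0:(2,2)->(3,2) | p1:escaped | p2:escaped | p3:(4,3)->(4,2) | p4:(2,4)->(3,4)
Step 4: p0:(3,2)->(4,2) | p1:escaped | p2:escaped | p3:(4,2)->(4,1)->EXIT | p4:(3,4)->(4,4)
Step 5: p0:(4,2)->(4,1)->EXIT | p1:escaped | p2:escaped | p3:escaped | p4:(4,4)->(4,3)
Step 6: p0:escaped | p1:escaped | p2:escaped | p3:escaped | p4:(4,3)->(4,2)

ESCAPED ESCAPED ESCAPED ESCAPED (4,2)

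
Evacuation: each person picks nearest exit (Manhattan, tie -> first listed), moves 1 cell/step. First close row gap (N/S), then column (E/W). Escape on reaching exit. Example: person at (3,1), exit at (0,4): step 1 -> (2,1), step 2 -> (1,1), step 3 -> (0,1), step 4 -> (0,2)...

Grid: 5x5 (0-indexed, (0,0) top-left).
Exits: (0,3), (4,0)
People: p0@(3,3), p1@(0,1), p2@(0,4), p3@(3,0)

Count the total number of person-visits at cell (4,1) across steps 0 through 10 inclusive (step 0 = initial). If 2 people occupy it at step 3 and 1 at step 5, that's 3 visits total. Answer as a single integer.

Answer: 0

Derivation:
Step 0: p0@(3,3) p1@(0,1) p2@(0,4) p3@(3,0) -> at (4,1): 0 [-], cum=0
Step 1: p0@(2,3) p1@(0,2) p2@ESC p3@ESC -> at (4,1): 0 [-], cum=0
Step 2: p0@(1,3) p1@ESC p2@ESC p3@ESC -> at (4,1): 0 [-], cum=0
Step 3: p0@ESC p1@ESC p2@ESC p3@ESC -> at (4,1): 0 [-], cum=0
Total visits = 0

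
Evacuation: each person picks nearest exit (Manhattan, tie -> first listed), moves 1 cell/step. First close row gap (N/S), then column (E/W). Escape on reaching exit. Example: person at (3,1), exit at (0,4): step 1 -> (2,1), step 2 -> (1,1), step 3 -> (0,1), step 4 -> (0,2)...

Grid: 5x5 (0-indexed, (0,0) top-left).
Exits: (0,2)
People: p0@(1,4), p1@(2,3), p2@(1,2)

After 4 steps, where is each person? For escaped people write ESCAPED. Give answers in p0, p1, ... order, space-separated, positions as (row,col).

Step 1: p0:(1,4)->(0,4) | p1:(2,3)->(1,3) | p2:(1,2)->(0,2)->EXIT
Step 2: p0:(0,4)->(0,3) | p1:(1,3)->(0,3) | p2:escaped
Step 3: p0:(0,3)->(0,2)->EXIT | p1:(0,3)->(0,2)->EXIT | p2:escaped

ESCAPED ESCAPED ESCAPED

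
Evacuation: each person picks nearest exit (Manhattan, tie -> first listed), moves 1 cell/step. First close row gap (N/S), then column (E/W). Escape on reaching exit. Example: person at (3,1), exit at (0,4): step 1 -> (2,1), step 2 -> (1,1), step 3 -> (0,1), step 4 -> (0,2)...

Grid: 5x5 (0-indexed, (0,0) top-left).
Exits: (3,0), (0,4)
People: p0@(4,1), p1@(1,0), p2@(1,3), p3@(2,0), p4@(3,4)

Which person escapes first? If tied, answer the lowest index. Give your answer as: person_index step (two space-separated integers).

Answer: 3 1

Derivation:
Step 1: p0:(4,1)->(3,1) | p1:(1,0)->(2,0) | p2:(1,3)->(0,3) | p3:(2,0)->(3,0)->EXIT | p4:(3,4)->(2,4)
Step 2: p0:(3,1)->(3,0)->EXIT | p1:(2,0)->(3,0)->EXIT | p2:(0,3)->(0,4)->EXIT | p3:escaped | p4:(2,4)->(1,4)
Step 3: p0:escaped | p1:escaped | p2:escaped | p3:escaped | p4:(1,4)->(0,4)->EXIT
Exit steps: [2, 2, 2, 1, 3]
First to escape: p3 at step 1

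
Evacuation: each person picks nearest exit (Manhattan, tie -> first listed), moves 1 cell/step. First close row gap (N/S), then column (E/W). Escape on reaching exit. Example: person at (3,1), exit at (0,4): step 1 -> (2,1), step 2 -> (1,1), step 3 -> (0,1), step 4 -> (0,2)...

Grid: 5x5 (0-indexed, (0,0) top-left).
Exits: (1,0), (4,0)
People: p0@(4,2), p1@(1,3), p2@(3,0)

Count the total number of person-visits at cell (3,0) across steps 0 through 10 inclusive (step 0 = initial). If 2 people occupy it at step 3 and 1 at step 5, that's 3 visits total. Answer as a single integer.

Answer: 1

Derivation:
Step 0: p0@(4,2) p1@(1,3) p2@(3,0) -> at (3,0): 1 [p2], cum=1
Step 1: p0@(4,1) p1@(1,2) p2@ESC -> at (3,0): 0 [-], cum=1
Step 2: p0@ESC p1@(1,1) p2@ESC -> at (3,0): 0 [-], cum=1
Step 3: p0@ESC p1@ESC p2@ESC -> at (3,0): 0 [-], cum=1
Total visits = 1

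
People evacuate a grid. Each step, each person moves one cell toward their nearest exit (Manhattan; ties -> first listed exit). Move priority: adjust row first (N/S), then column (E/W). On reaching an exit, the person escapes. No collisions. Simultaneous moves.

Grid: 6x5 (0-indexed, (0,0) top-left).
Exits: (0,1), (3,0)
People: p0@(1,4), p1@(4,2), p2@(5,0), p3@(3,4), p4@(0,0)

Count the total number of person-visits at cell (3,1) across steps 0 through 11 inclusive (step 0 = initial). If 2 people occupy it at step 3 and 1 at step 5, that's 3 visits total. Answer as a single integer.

Answer: 2

Derivation:
Step 0: p0@(1,4) p1@(4,2) p2@(5,0) p3@(3,4) p4@(0,0) -> at (3,1): 0 [-], cum=0
Step 1: p0@(0,4) p1@(3,2) p2@(4,0) p3@(3,3) p4@ESC -> at (3,1): 0 [-], cum=0
Step 2: p0@(0,3) p1@(3,1) p2@ESC p3@(3,2) p4@ESC -> at (3,1): 1 [p1], cum=1
Step 3: p0@(0,2) p1@ESC p2@ESC p3@(3,1) p4@ESC -> at (3,1): 1 [p3], cum=2
Step 4: p0@ESC p1@ESC p2@ESC p3@ESC p4@ESC -> at (3,1): 0 [-], cum=2
Total visits = 2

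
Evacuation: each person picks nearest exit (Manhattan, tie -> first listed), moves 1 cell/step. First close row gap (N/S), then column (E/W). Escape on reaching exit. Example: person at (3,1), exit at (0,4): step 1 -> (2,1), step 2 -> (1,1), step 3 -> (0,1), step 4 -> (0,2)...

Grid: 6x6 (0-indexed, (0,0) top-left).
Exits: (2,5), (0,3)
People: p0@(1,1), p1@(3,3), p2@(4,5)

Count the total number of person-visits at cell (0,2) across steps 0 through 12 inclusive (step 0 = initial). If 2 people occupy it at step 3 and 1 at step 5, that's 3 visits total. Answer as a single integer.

Step 0: p0@(1,1) p1@(3,3) p2@(4,5) -> at (0,2): 0 [-], cum=0
Step 1: p0@(0,1) p1@(2,3) p2@(3,5) -> at (0,2): 0 [-], cum=0
Step 2: p0@(0,2) p1@(2,4) p2@ESC -> at (0,2): 1 [p0], cum=1
Step 3: p0@ESC p1@ESC p2@ESC -> at (0,2): 0 [-], cum=1
Total visits = 1

Answer: 1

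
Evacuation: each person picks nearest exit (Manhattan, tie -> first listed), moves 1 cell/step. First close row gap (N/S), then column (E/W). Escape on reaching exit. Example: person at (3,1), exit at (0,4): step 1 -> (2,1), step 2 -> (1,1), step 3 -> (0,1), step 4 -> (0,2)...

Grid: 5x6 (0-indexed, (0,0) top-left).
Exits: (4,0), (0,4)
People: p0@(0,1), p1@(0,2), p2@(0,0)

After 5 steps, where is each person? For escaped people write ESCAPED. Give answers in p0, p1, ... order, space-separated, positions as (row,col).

Step 1: p0:(0,1)->(0,2) | p1:(0,2)->(0,3) | p2:(0,0)->(1,0)
Step 2: p0:(0,2)->(0,3) | p1:(0,3)->(0,4)->EXIT | p2:(1,0)->(2,0)
Step 3: p0:(0,3)->(0,4)->EXIT | p1:escaped | p2:(2,0)->(3,0)
Step 4: p0:escaped | p1:escaped | p2:(3,0)->(4,0)->EXIT

ESCAPED ESCAPED ESCAPED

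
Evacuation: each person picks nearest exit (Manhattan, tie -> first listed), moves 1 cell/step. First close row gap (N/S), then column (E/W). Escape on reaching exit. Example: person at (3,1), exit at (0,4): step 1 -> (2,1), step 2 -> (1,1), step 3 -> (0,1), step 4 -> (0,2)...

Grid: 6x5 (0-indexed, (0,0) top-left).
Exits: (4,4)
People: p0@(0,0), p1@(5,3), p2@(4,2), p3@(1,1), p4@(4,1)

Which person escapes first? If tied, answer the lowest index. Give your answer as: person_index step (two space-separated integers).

Answer: 1 2

Derivation:
Step 1: p0:(0,0)->(1,0) | p1:(5,3)->(4,3) | p2:(4,2)->(4,3) | p3:(1,1)->(2,1) | p4:(4,1)->(4,2)
Step 2: p0:(1,0)->(2,0) | p1:(4,3)->(4,4)->EXIT | p2:(4,3)->(4,4)->EXIT | p3:(2,1)->(3,1) | p4:(4,2)->(4,3)
Step 3: p0:(2,0)->(3,0) | p1:escaped | p2:escaped | p3:(3,1)->(4,1) | p4:(4,3)->(4,4)->EXIT
Step 4: p0:(3,0)->(4,0) | p1:escaped | p2:escaped | p3:(4,1)->(4,2) | p4:escaped
Step 5: p0:(4,0)->(4,1) | p1:escaped | p2:escaped | p3:(4,2)->(4,3) | p4:escaped
Step 6: p0:(4,1)->(4,2) | p1:escaped | p2:escaped | p3:(4,3)->(4,4)->EXIT | p4:escaped
Step 7: p0:(4,2)->(4,3) | p1:escaped | p2:escaped | p3:escaped | p4:escaped
Step 8: p0:(4,3)->(4,4)->EXIT | p1:escaped | p2:escaped | p3:escaped | p4:escaped
Exit steps: [8, 2, 2, 6, 3]
First to escape: p1 at step 2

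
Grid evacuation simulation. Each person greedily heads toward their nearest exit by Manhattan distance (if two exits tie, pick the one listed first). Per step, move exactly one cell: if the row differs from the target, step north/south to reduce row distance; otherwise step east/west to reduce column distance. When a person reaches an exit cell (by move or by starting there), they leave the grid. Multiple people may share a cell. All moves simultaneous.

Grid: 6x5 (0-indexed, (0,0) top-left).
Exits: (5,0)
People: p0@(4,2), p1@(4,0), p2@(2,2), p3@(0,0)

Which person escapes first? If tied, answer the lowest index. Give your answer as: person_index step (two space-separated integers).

Step 1: p0:(4,2)->(5,2) | p1:(4,0)->(5,0)->EXIT | p2:(2,2)->(3,2) | p3:(0,0)->(1,0)
Step 2: p0:(5,2)->(5,1) | p1:escaped | p2:(3,2)->(4,2) | p3:(1,0)->(2,0)
Step 3: p0:(5,1)->(5,0)->EXIT | p1:escaped | p2:(4,2)->(5,2) | p3:(2,0)->(3,0)
Step 4: p0:escaped | p1:escaped | p2:(5,2)->(5,1) | p3:(3,0)->(4,0)
Step 5: p0:escaped | p1:escaped | p2:(5,1)->(5,0)->EXIT | p3:(4,0)->(5,0)->EXIT
Exit steps: [3, 1, 5, 5]
First to escape: p1 at step 1

Answer: 1 1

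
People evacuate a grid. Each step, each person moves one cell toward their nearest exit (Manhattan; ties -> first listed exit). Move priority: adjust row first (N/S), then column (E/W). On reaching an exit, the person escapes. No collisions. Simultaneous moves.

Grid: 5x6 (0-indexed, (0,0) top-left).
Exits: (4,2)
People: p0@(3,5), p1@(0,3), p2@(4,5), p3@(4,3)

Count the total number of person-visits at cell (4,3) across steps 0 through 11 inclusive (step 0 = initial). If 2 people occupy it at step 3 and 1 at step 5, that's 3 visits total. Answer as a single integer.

Step 0: p0@(3,5) p1@(0,3) p2@(4,5) p3@(4,3) -> at (4,3): 1 [p3], cum=1
Step 1: p0@(4,5) p1@(1,3) p2@(4,4) p3@ESC -> at (4,3): 0 [-], cum=1
Step 2: p0@(4,4) p1@(2,3) p2@(4,3) p3@ESC -> at (4,3): 1 [p2], cum=2
Step 3: p0@(4,3) p1@(3,3) p2@ESC p3@ESC -> at (4,3): 1 [p0], cum=3
Step 4: p0@ESC p1@(4,3) p2@ESC p3@ESC -> at (4,3): 1 [p1], cum=4
Step 5: p0@ESC p1@ESC p2@ESC p3@ESC -> at (4,3): 0 [-], cum=4
Total visits = 4

Answer: 4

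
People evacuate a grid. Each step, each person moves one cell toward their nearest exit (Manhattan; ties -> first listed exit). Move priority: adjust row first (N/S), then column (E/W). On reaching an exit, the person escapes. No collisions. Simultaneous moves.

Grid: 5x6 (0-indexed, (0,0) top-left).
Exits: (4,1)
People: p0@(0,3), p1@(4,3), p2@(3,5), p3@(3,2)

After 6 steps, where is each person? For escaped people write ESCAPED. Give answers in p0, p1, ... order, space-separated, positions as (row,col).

Step 1: p0:(0,3)->(1,3) | p1:(4,3)->(4,2) | p2:(3,5)->(4,5) | p3:(3,2)->(4,2)
Step 2: p0:(1,3)->(2,3) | p1:(4,2)->(4,1)->EXIT | p2:(4,5)->(4,4) | p3:(4,2)->(4,1)->EXIT
Step 3: p0:(2,3)->(3,3) | p1:escaped | p2:(4,4)->(4,3) | p3:escaped
Step 4: p0:(3,3)->(4,3) | p1:escaped | p2:(4,3)->(4,2) | p3:escaped
Step 5: p0:(4,3)->(4,2) | p1:escaped | p2:(4,2)->(4,1)->EXIT | p3:escaped
Step 6: p0:(4,2)->(4,1)->EXIT | p1:escaped | p2:escaped | p3:escaped

ESCAPED ESCAPED ESCAPED ESCAPED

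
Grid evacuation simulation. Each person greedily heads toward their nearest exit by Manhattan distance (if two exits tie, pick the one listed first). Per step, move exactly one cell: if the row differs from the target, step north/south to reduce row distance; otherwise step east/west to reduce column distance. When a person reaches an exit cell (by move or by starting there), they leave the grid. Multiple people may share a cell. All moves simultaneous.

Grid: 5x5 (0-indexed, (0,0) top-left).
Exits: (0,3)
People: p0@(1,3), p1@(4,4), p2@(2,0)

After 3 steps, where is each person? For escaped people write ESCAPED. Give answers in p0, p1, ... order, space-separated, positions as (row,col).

Step 1: p0:(1,3)->(0,3)->EXIT | p1:(4,4)->(3,4) | p2:(2,0)->(1,0)
Step 2: p0:escaped | p1:(3,4)->(2,4) | p2:(1,0)->(0,0)
Step 3: p0:escaped | p1:(2,4)->(1,4) | p2:(0,0)->(0,1)

ESCAPED (1,4) (0,1)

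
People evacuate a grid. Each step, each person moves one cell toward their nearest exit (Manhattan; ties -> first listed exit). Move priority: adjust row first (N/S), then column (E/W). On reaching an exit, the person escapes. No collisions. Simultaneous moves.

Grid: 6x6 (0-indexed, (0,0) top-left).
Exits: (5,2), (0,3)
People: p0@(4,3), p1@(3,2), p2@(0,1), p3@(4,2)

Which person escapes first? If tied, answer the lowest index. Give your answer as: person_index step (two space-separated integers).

Step 1: p0:(4,3)->(5,3) | p1:(3,2)->(4,2) | p2:(0,1)->(0,2) | p3:(4,2)->(5,2)->EXIT
Step 2: p0:(5,3)->(5,2)->EXIT | p1:(4,2)->(5,2)->EXIT | p2:(0,2)->(0,3)->EXIT | p3:escaped
Exit steps: [2, 2, 2, 1]
First to escape: p3 at step 1

Answer: 3 1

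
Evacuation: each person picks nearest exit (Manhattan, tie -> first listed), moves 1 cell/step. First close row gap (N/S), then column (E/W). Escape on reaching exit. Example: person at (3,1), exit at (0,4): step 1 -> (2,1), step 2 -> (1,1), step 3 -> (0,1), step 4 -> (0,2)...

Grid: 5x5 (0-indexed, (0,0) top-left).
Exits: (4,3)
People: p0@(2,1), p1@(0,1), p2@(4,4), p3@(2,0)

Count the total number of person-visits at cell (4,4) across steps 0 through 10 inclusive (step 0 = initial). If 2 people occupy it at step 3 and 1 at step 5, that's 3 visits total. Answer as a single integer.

Answer: 1

Derivation:
Step 0: p0@(2,1) p1@(0,1) p2@(4,4) p3@(2,0) -> at (4,4): 1 [p2], cum=1
Step 1: p0@(3,1) p1@(1,1) p2@ESC p3@(3,0) -> at (4,4): 0 [-], cum=1
Step 2: p0@(4,1) p1@(2,1) p2@ESC p3@(4,0) -> at (4,4): 0 [-], cum=1
Step 3: p0@(4,2) p1@(3,1) p2@ESC p3@(4,1) -> at (4,4): 0 [-], cum=1
Step 4: p0@ESC p1@(4,1) p2@ESC p3@(4,2) -> at (4,4): 0 [-], cum=1
Step 5: p0@ESC p1@(4,2) p2@ESC p3@ESC -> at (4,4): 0 [-], cum=1
Step 6: p0@ESC p1@ESC p2@ESC p3@ESC -> at (4,4): 0 [-], cum=1
Total visits = 1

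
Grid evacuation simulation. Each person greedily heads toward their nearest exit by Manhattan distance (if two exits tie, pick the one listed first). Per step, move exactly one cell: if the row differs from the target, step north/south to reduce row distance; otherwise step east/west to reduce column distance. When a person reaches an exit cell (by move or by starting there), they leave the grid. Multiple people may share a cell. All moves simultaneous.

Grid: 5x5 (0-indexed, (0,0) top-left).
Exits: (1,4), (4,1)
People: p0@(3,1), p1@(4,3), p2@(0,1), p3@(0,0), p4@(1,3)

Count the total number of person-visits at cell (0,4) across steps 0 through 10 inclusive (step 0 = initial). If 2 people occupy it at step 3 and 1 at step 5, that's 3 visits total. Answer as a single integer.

Answer: 0

Derivation:
Step 0: p0@(3,1) p1@(4,3) p2@(0,1) p3@(0,0) p4@(1,3) -> at (0,4): 0 [-], cum=0
Step 1: p0@ESC p1@(4,2) p2@(1,1) p3@(1,0) p4@ESC -> at (0,4): 0 [-], cum=0
Step 2: p0@ESC p1@ESC p2@(1,2) p3@(1,1) p4@ESC -> at (0,4): 0 [-], cum=0
Step 3: p0@ESC p1@ESC p2@(1,3) p3@(1,2) p4@ESC -> at (0,4): 0 [-], cum=0
Step 4: p0@ESC p1@ESC p2@ESC p3@(1,3) p4@ESC -> at (0,4): 0 [-], cum=0
Step 5: p0@ESC p1@ESC p2@ESC p3@ESC p4@ESC -> at (0,4): 0 [-], cum=0
Total visits = 0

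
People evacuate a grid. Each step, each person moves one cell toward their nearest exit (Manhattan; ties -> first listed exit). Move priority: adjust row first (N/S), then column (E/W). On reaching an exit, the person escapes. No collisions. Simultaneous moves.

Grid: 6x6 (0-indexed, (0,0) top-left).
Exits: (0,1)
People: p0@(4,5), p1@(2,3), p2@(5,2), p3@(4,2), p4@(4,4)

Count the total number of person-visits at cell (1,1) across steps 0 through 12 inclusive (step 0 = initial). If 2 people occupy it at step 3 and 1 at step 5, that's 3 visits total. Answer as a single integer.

Answer: 0

Derivation:
Step 0: p0@(4,5) p1@(2,3) p2@(5,2) p3@(4,2) p4@(4,4) -> at (1,1): 0 [-], cum=0
Step 1: p0@(3,5) p1@(1,3) p2@(4,2) p3@(3,2) p4@(3,4) -> at (1,1): 0 [-], cum=0
Step 2: p0@(2,5) p1@(0,3) p2@(3,2) p3@(2,2) p4@(2,4) -> at (1,1): 0 [-], cum=0
Step 3: p0@(1,5) p1@(0,2) p2@(2,2) p3@(1,2) p4@(1,4) -> at (1,1): 0 [-], cum=0
Step 4: p0@(0,5) p1@ESC p2@(1,2) p3@(0,2) p4@(0,4) -> at (1,1): 0 [-], cum=0
Step 5: p0@(0,4) p1@ESC p2@(0,2) p3@ESC p4@(0,3) -> at (1,1): 0 [-], cum=0
Step 6: p0@(0,3) p1@ESC p2@ESC p3@ESC p4@(0,2) -> at (1,1): 0 [-], cum=0
Step 7: p0@(0,2) p1@ESC p2@ESC p3@ESC p4@ESC -> at (1,1): 0 [-], cum=0
Step 8: p0@ESC p1@ESC p2@ESC p3@ESC p4@ESC -> at (1,1): 0 [-], cum=0
Total visits = 0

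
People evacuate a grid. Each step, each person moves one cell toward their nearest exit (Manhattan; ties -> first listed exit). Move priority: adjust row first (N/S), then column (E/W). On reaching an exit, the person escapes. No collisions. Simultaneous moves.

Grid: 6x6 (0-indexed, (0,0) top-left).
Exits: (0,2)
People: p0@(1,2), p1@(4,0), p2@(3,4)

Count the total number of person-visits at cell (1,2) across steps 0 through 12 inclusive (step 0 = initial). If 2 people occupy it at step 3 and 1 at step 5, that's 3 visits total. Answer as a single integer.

Answer: 1

Derivation:
Step 0: p0@(1,2) p1@(4,0) p2@(3,4) -> at (1,2): 1 [p0], cum=1
Step 1: p0@ESC p1@(3,0) p2@(2,4) -> at (1,2): 0 [-], cum=1
Step 2: p0@ESC p1@(2,0) p2@(1,4) -> at (1,2): 0 [-], cum=1
Step 3: p0@ESC p1@(1,0) p2@(0,4) -> at (1,2): 0 [-], cum=1
Step 4: p0@ESC p1@(0,0) p2@(0,3) -> at (1,2): 0 [-], cum=1
Step 5: p0@ESC p1@(0,1) p2@ESC -> at (1,2): 0 [-], cum=1
Step 6: p0@ESC p1@ESC p2@ESC -> at (1,2): 0 [-], cum=1
Total visits = 1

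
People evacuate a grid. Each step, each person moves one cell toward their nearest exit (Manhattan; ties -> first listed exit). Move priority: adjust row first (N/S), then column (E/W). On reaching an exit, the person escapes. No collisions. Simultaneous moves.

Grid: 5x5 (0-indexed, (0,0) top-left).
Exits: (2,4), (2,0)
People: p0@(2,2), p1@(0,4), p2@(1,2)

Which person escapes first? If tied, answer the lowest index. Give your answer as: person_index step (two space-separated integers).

Answer: 0 2

Derivation:
Step 1: p0:(2,2)->(2,3) | p1:(0,4)->(1,4) | p2:(1,2)->(2,2)
Step 2: p0:(2,3)->(2,4)->EXIT | p1:(1,4)->(2,4)->EXIT | p2:(2,2)->(2,3)
Step 3: p0:escaped | p1:escaped | p2:(2,3)->(2,4)->EXIT
Exit steps: [2, 2, 3]
First to escape: p0 at step 2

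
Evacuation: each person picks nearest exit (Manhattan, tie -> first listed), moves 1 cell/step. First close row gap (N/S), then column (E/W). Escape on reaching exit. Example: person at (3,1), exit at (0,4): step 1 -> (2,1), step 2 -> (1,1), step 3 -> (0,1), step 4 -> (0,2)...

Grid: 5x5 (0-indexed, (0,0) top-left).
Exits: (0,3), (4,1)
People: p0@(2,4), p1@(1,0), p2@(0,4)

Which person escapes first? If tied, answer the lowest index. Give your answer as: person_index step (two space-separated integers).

Step 1: p0:(2,4)->(1,4) | p1:(1,0)->(0,0) | p2:(0,4)->(0,3)->EXIT
Step 2: p0:(1,4)->(0,4) | p1:(0,0)->(0,1) | p2:escaped
Step 3: p0:(0,4)->(0,3)->EXIT | p1:(0,1)->(0,2) | p2:escaped
Step 4: p0:escaped | p1:(0,2)->(0,3)->EXIT | p2:escaped
Exit steps: [3, 4, 1]
First to escape: p2 at step 1

Answer: 2 1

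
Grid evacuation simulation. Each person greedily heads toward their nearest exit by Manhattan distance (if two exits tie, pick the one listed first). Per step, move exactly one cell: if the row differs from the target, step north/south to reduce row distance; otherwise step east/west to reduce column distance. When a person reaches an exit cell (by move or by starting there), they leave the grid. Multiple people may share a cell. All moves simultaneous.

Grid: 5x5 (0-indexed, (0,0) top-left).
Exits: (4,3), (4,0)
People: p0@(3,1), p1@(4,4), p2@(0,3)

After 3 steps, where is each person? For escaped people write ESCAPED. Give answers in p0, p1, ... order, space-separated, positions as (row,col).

Step 1: p0:(3,1)->(4,1) | p1:(4,4)->(4,3)->EXIT | p2:(0,3)->(1,3)
Step 2: p0:(4,1)->(4,0)->EXIT | p1:escaped | p2:(1,3)->(2,3)
Step 3: p0:escaped | p1:escaped | p2:(2,3)->(3,3)

ESCAPED ESCAPED (3,3)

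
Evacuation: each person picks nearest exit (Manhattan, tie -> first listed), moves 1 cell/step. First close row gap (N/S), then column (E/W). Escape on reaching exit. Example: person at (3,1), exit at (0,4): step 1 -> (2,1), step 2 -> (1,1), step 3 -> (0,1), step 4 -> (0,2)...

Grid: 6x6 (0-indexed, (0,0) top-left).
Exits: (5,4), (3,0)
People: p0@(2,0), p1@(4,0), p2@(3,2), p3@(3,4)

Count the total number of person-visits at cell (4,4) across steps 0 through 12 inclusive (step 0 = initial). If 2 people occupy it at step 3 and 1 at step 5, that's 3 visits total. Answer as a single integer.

Step 0: p0@(2,0) p1@(4,0) p2@(3,2) p3@(3,4) -> at (4,4): 0 [-], cum=0
Step 1: p0@ESC p1@ESC p2@(3,1) p3@(4,4) -> at (4,4): 1 [p3], cum=1
Step 2: p0@ESC p1@ESC p2@ESC p3@ESC -> at (4,4): 0 [-], cum=1
Total visits = 1

Answer: 1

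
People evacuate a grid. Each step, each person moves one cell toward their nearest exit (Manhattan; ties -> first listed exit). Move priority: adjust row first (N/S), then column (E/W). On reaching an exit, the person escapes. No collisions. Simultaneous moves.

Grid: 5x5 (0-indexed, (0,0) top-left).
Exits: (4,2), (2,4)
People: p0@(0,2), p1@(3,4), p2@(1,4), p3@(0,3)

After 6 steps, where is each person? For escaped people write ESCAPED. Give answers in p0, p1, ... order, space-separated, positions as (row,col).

Step 1: p0:(0,2)->(1,2) | p1:(3,4)->(2,4)->EXIT | p2:(1,4)->(2,4)->EXIT | p3:(0,3)->(1,3)
Step 2: p0:(1,2)->(2,2) | p1:escaped | p2:escaped | p3:(1,3)->(2,3)
Step 3: p0:(2,2)->(3,2) | p1:escaped | p2:escaped | p3:(2,3)->(2,4)->EXIT
Step 4: p0:(3,2)->(4,2)->EXIT | p1:escaped | p2:escaped | p3:escaped

ESCAPED ESCAPED ESCAPED ESCAPED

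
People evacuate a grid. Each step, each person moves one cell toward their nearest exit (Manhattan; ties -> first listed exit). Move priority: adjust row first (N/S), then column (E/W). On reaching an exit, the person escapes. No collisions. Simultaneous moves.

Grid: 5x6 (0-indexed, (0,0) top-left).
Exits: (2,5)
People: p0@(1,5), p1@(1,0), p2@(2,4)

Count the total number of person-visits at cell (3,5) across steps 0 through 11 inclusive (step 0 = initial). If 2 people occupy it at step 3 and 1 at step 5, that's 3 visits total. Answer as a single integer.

Step 0: p0@(1,5) p1@(1,0) p2@(2,4) -> at (3,5): 0 [-], cum=0
Step 1: p0@ESC p1@(2,0) p2@ESC -> at (3,5): 0 [-], cum=0
Step 2: p0@ESC p1@(2,1) p2@ESC -> at (3,5): 0 [-], cum=0
Step 3: p0@ESC p1@(2,2) p2@ESC -> at (3,5): 0 [-], cum=0
Step 4: p0@ESC p1@(2,3) p2@ESC -> at (3,5): 0 [-], cum=0
Step 5: p0@ESC p1@(2,4) p2@ESC -> at (3,5): 0 [-], cum=0
Step 6: p0@ESC p1@ESC p2@ESC -> at (3,5): 0 [-], cum=0
Total visits = 0

Answer: 0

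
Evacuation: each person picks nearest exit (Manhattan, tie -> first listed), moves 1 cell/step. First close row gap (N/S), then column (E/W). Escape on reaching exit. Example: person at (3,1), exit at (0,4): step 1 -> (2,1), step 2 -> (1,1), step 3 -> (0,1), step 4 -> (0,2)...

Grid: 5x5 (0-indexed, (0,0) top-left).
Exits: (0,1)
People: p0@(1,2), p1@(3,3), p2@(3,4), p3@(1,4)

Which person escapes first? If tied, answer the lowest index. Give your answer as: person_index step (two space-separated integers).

Step 1: p0:(1,2)->(0,2) | p1:(3,3)->(2,3) | p2:(3,4)->(2,4) | p3:(1,4)->(0,4)
Step 2: p0:(0,2)->(0,1)->EXIT | p1:(2,3)->(1,3) | p2:(2,4)->(1,4) | p3:(0,4)->(0,3)
Step 3: p0:escaped | p1:(1,3)->(0,3) | p2:(1,4)->(0,4) | p3:(0,3)->(0,2)
Step 4: p0:escaped | p1:(0,3)->(0,2) | p2:(0,4)->(0,3) | p3:(0,2)->(0,1)->EXIT
Step 5: p0:escaped | p1:(0,2)->(0,1)->EXIT | p2:(0,3)->(0,2) | p3:escaped
Step 6: p0:escaped | p1:escaped | p2:(0,2)->(0,1)->EXIT | p3:escaped
Exit steps: [2, 5, 6, 4]
First to escape: p0 at step 2

Answer: 0 2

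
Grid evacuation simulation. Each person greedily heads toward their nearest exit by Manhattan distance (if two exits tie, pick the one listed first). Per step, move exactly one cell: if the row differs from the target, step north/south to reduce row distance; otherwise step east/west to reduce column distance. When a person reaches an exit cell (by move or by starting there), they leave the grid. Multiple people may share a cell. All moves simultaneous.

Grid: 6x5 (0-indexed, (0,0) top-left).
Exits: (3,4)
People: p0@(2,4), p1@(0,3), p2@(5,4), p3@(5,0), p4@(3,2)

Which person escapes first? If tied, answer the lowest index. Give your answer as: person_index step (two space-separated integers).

Step 1: p0:(2,4)->(3,4)->EXIT | p1:(0,3)->(1,3) | p2:(5,4)->(4,4) | p3:(5,0)->(4,0) | p4:(3,2)->(3,3)
Step 2: p0:escaped | p1:(1,3)->(2,3) | p2:(4,4)->(3,4)->EXIT | p3:(4,0)->(3,0) | p4:(3,3)->(3,4)->EXIT
Step 3: p0:escaped | p1:(2,3)->(3,3) | p2:escaped | p3:(3,0)->(3,1) | p4:escaped
Step 4: p0:escaped | p1:(3,3)->(3,4)->EXIT | p2:escaped | p3:(3,1)->(3,2) | p4:escaped
Step 5: p0:escaped | p1:escaped | p2:escaped | p3:(3,2)->(3,3) | p4:escaped
Step 6: p0:escaped | p1:escaped | p2:escaped | p3:(3,3)->(3,4)->EXIT | p4:escaped
Exit steps: [1, 4, 2, 6, 2]
First to escape: p0 at step 1

Answer: 0 1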